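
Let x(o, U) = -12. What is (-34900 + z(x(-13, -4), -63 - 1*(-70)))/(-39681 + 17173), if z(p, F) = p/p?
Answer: 34899/22508 ≈ 1.5505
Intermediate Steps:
z(p, F) = 1
(-34900 + z(x(-13, -4), -63 - 1*(-70)))/(-39681 + 17173) = (-34900 + 1)/(-39681 + 17173) = -34899/(-22508) = -34899*(-1/22508) = 34899/22508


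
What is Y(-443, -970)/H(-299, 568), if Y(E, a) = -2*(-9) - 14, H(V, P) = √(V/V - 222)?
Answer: -4*I*√221/221 ≈ -0.26907*I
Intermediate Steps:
H(V, P) = I*√221 (H(V, P) = √(1 - 222) = √(-221) = I*√221)
Y(E, a) = 4 (Y(E, a) = 18 - 14 = 4)
Y(-443, -970)/H(-299, 568) = 4/((I*√221)) = 4*(-I*√221/221) = -4*I*√221/221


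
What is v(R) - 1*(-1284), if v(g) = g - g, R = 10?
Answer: 1284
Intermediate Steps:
v(g) = 0
v(R) - 1*(-1284) = 0 - 1*(-1284) = 0 + 1284 = 1284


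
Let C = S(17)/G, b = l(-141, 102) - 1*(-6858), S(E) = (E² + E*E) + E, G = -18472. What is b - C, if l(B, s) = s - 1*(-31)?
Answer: 129138347/18472 ≈ 6991.0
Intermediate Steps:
l(B, s) = 31 + s (l(B, s) = s + 31 = 31 + s)
S(E) = E + 2*E² (S(E) = (E² + E²) + E = 2*E² + E = E + 2*E²)
b = 6991 (b = (31 + 102) - 1*(-6858) = 133 + 6858 = 6991)
C = -595/18472 (C = (17*(1 + 2*17))/(-18472) = (17*(1 + 34))*(-1/18472) = (17*35)*(-1/18472) = 595*(-1/18472) = -595/18472 ≈ -0.032211)
b - C = 6991 - 1*(-595/18472) = 6991 + 595/18472 = 129138347/18472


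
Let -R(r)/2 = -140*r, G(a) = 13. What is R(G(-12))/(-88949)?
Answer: -520/12707 ≈ -0.040922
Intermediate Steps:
R(r) = 280*r (R(r) = -(-280)*r = 280*r)
R(G(-12))/(-88949) = (280*13)/(-88949) = 3640*(-1/88949) = -520/12707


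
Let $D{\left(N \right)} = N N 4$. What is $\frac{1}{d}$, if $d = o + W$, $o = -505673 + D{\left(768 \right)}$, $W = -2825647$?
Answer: $- \frac{1}{972024} \approx -1.0288 \cdot 10^{-6}$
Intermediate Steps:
$D{\left(N \right)} = 4 N^{2}$ ($D{\left(N \right)} = N^{2} \cdot 4 = 4 N^{2}$)
$o = 1853623$ ($o = -505673 + 4 \cdot 768^{2} = -505673 + 4 \cdot 589824 = -505673 + 2359296 = 1853623$)
$d = -972024$ ($d = 1853623 - 2825647 = -972024$)
$\frac{1}{d} = \frac{1}{-972024} = - \frac{1}{972024}$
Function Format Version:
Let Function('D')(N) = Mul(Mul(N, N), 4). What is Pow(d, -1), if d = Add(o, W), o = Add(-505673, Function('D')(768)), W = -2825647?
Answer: Rational(-1, 972024) ≈ -1.0288e-6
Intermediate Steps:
Function('D')(N) = Mul(4, Pow(N, 2)) (Function('D')(N) = Mul(Pow(N, 2), 4) = Mul(4, Pow(N, 2)))
o = 1853623 (o = Add(-505673, Mul(4, Pow(768, 2))) = Add(-505673, Mul(4, 589824)) = Add(-505673, 2359296) = 1853623)
d = -972024 (d = Add(1853623, -2825647) = -972024)
Pow(d, -1) = Pow(-972024, -1) = Rational(-1, 972024)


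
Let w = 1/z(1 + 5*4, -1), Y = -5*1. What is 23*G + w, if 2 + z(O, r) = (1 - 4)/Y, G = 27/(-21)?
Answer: -212/7 ≈ -30.286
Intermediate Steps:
Y = -5
G = -9/7 (G = 27*(-1/21) = -9/7 ≈ -1.2857)
z(O, r) = -7/5 (z(O, r) = -2 + (1 - 4)/(-5) = -2 - 3*(-⅕) = -2 + ⅗ = -7/5)
w = -5/7 (w = 1/(-7/5) = -5/7 ≈ -0.71429)
23*G + w = 23*(-9/7) - 5/7 = -207/7 - 5/7 = -212/7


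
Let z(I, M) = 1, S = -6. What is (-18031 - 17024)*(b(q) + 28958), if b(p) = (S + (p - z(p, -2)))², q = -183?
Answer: -2280608190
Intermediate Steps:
b(p) = (-7 + p)² (b(p) = (-6 + (p - 1*1))² = (-6 + (p - 1))² = (-6 + (-1 + p))² = (-7 + p)²)
(-18031 - 17024)*(b(q) + 28958) = (-18031 - 17024)*((-7 - 183)² + 28958) = -35055*((-190)² + 28958) = -35055*(36100 + 28958) = -35055*65058 = -2280608190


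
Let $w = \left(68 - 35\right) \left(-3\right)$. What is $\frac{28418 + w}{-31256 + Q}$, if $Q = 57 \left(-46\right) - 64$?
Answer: $- \frac{28319}{33942} \approx -0.83434$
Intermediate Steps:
$Q = -2686$ ($Q = -2622 - 64 = -2686$)
$w = -99$ ($w = 33 \left(-3\right) = -99$)
$\frac{28418 + w}{-31256 + Q} = \frac{28418 - 99}{-31256 - 2686} = \frac{28319}{-33942} = 28319 \left(- \frac{1}{33942}\right) = - \frac{28319}{33942}$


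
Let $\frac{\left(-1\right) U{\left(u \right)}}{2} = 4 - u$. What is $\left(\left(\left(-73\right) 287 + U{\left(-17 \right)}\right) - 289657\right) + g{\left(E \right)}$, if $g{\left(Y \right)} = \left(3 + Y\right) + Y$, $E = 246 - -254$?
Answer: $-309647$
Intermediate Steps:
$E = 500$ ($E = 246 + 254 = 500$)
$U{\left(u \right)} = -8 + 2 u$ ($U{\left(u \right)} = - 2 \left(4 - u\right) = -8 + 2 u$)
$g{\left(Y \right)} = 3 + 2 Y$
$\left(\left(\left(-73\right) 287 + U{\left(-17 \right)}\right) - 289657\right) + g{\left(E \right)} = \left(\left(\left(-73\right) 287 + \left(-8 + 2 \left(-17\right)\right)\right) - 289657\right) + \left(3 + 2 \cdot 500\right) = \left(\left(-20951 - 42\right) - 289657\right) + \left(3 + 1000\right) = \left(\left(-20951 - 42\right) - 289657\right) + 1003 = \left(-20993 - 289657\right) + 1003 = -310650 + 1003 = -309647$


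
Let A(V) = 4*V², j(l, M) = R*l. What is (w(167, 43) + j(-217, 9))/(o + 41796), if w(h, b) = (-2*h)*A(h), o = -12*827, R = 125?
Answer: -12428943/10624 ≈ -1169.9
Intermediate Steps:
j(l, M) = 125*l
o = -9924
w(h, b) = -8*h³ (w(h, b) = (-2*h)*(4*h²) = -8*h³)
(w(167, 43) + j(-217, 9))/(o + 41796) = (-8*167³ + 125*(-217))/(-9924 + 41796) = (-8*4657463 - 27125)/31872 = (-37259704 - 27125)*(1/31872) = -37286829*1/31872 = -12428943/10624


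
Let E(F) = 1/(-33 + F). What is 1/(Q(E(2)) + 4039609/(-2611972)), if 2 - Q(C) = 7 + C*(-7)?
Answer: -80971132/548367343 ≈ -0.14766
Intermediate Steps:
Q(C) = -5 + 7*C (Q(C) = 2 - (7 + C*(-7)) = 2 - (7 - 7*C) = 2 + (-7 + 7*C) = -5 + 7*C)
1/(Q(E(2)) + 4039609/(-2611972)) = 1/((-5 + 7/(-33 + 2)) + 4039609/(-2611972)) = 1/((-5 + 7/(-31)) + 4039609*(-1/2611972)) = 1/((-5 + 7*(-1/31)) - 4039609/2611972) = 1/((-5 - 7/31) - 4039609/2611972) = 1/(-162/31 - 4039609/2611972) = 1/(-548367343/80971132) = -80971132/548367343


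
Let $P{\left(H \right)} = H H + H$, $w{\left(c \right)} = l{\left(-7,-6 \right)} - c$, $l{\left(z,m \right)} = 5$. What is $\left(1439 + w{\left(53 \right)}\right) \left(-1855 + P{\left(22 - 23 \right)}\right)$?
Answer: $-2580305$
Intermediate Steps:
$w{\left(c \right)} = 5 - c$
$P{\left(H \right)} = H + H^{2}$ ($P{\left(H \right)} = H^{2} + H = H + H^{2}$)
$\left(1439 + w{\left(53 \right)}\right) \left(-1855 + P{\left(22 - 23 \right)}\right) = \left(1439 + \left(5 - 53\right)\right) \left(-1855 + \left(22 - 23\right) \left(1 + \left(22 - 23\right)\right)\right) = \left(1439 - 48\right) \left(-1855 - \left(1 - 1\right)\right) = 1391 \left(-1855 - 0\right) = 1391 \left(-1855 + 0\right) = 1391 \left(-1855\right) = -2580305$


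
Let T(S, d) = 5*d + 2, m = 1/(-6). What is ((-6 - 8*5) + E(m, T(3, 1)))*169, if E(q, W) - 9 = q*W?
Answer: -38701/6 ≈ -6450.2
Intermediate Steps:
m = -⅙ ≈ -0.16667
T(S, d) = 2 + 5*d
E(q, W) = 9 + W*q (E(q, W) = 9 + q*W = 9 + W*q)
((-6 - 8*5) + E(m, T(3, 1)))*169 = ((-6 - 8*5) + (9 + (2 + 5*1)*(-⅙)))*169 = ((-6 - 40) + (9 + (2 + 5)*(-⅙)))*169 = (-46 + (9 + 7*(-⅙)))*169 = (-46 + (9 - 7/6))*169 = (-46 + 47/6)*169 = -229/6*169 = -38701/6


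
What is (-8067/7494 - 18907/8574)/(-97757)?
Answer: 17571293/523436239491 ≈ 3.3569e-5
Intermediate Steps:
(-8067/7494 - 18907/8574)/(-97757) = (-8067*1/7494 - 18907*1/8574)*(-1/97757) = (-2689/2498 - 18907/8574)*(-1/97757) = -17571293/5354463*(-1/97757) = 17571293/523436239491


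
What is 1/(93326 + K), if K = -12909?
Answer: 1/80417 ≈ 1.2435e-5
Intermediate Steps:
1/(93326 + K) = 1/(93326 - 12909) = 1/80417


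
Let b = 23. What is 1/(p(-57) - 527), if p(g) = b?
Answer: -1/504 ≈ -0.0019841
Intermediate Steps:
p(g) = 23
1/(p(-57) - 527) = 1/(23 - 527) = 1/(-504) = -1/504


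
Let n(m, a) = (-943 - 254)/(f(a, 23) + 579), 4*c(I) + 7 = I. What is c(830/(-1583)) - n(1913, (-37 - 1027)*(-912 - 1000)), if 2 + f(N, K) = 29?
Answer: 60223/639532 ≈ 0.094167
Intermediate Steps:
c(I) = -7/4 + I/4
f(N, K) = 27 (f(N, K) = -2 + 29 = 27)
n(m, a) = -399/202 (n(m, a) = (-943 - 254)/(27 + 579) = -1197/606 = -1197*1/606 = -399/202)
c(830/(-1583)) - n(1913, (-37 - 1027)*(-912 - 1000)) = (-7/4 + (830/(-1583))/4) - 1*(-399/202) = (-7/4 + (830*(-1/1583))/4) + 399/202 = (-7/4 + (¼)*(-830/1583)) + 399/202 = (-7/4 - 415/3166) + 399/202 = -11911/6332 + 399/202 = 60223/639532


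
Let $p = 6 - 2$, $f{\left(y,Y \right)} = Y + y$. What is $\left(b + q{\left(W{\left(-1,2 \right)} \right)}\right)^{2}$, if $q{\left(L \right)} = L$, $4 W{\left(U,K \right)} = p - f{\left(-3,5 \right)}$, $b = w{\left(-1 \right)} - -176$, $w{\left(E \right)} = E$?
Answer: $\frac{123201}{4} \approx 30800.0$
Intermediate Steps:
$p = 4$
$b = 175$ ($b = -1 - -176 = -1 + 176 = 175$)
$W{\left(U,K \right)} = \frac{1}{2}$ ($W{\left(U,K \right)} = \frac{4 - \left(5 - 3\right)}{4} = \frac{4 - 2}{4} = \frac{1}{4} \cdot 2 = \frac{1}{2}$)
$\left(b + q{\left(W{\left(-1,2 \right)} \right)}\right)^{2} = \left(175 + \frac{1}{2}\right)^{2} = \left(\frac{351}{2}\right)^{2} = \frac{123201}{4}$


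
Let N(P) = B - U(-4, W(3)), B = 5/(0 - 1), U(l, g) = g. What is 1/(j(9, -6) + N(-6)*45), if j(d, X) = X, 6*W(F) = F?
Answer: -2/507 ≈ -0.0039448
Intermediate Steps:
W(F) = F/6
B = -5 (B = 5/(-1) = 5*(-1) = -5)
N(P) = -11/2 (N(P) = -5 - 3/6 = -5 - 1*1/2 = -5 - 1/2 = -11/2)
1/(j(9, -6) + N(-6)*45) = 1/(-6 - 11/2*45) = 1/(-6 - 495/2) = 1/(-507/2) = -2/507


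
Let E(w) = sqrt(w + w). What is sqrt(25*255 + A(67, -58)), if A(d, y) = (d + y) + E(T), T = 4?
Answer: sqrt(6384 + 2*sqrt(2)) ≈ 79.918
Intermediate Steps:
E(w) = sqrt(2)*sqrt(w) (E(w) = sqrt(2*w) = sqrt(2)*sqrt(w))
A(d, y) = d + y + 2*sqrt(2) (A(d, y) = (d + y) + sqrt(2)*sqrt(4) = (d + y) + sqrt(2)*2 = (d + y) + 2*sqrt(2) = d + y + 2*sqrt(2))
sqrt(25*255 + A(67, -58)) = sqrt(25*255 + (67 - 58 + 2*sqrt(2))) = sqrt(6375 + (9 + 2*sqrt(2))) = sqrt(6384 + 2*sqrt(2))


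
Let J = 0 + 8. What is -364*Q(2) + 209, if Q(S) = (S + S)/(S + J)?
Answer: 317/5 ≈ 63.400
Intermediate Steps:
J = 8
Q(S) = 2*S/(8 + S) (Q(S) = (S + S)/(S + 8) = (2*S)/(8 + S) = 2*S/(8 + S))
-364*Q(2) + 209 = -728*2/(8 + 2) + 209 = -728*2/10 + 209 = -364*⅖ + 209 = -728/5 + 209 = 317/5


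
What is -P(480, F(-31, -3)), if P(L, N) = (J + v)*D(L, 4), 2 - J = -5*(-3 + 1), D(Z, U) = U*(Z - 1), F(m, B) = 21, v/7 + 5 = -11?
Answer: 229920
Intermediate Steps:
v = -112 (v = -35 + 7*(-11) = -35 - 77 = -112)
D(Z, U) = U*(-1 + Z)
J = -8 (J = 2 - (-5)*(-3 + 1) = 2 - (-5)*(-2) = 2 - 1*10 = 2 - 10 = -8)
P(L, N) = 480 - 480*L (P(L, N) = (-8 - 112)*(4*(-1 + L)) = -120*(-4 + 4*L) = 480 - 480*L)
-P(480, F(-31, -3)) = -(480 - 480*480) = -(480 - 230400) = -1*(-229920) = 229920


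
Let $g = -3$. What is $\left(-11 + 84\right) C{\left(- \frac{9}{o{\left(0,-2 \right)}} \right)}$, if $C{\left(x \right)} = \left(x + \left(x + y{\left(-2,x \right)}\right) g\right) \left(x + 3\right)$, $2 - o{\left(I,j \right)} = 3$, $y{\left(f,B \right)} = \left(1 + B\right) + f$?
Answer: $-36792$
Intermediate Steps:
$y{\left(f,B \right)} = 1 + B + f$
$o{\left(I,j \right)} = -1$ ($o{\left(I,j \right)} = 2 - 3 = -1$)
$C{\left(x \right)} = \left(3 + x\right) \left(3 - 5 x\right)$ ($C{\left(x \right)} = \left(x + \left(x + \left(1 + x - 2\right)\right) \left(-3\right)\right) \left(x + 3\right) = \left(x + \left(x + \left(-1 + x\right)\right) \left(-3\right)\right) \left(3 + x\right) = \left(x + \left(-1 + 2 x\right) \left(-3\right)\right) \left(3 + x\right) = \left(x - \left(-3 + 6 x\right)\right) \left(3 + x\right) = \left(3 - 5 x\right) \left(3 + x\right) = \left(3 + x\right) \left(3 - 5 x\right)$)
$\left(-11 + 84\right) C{\left(- \frac{9}{o{\left(0,-2 \right)}} \right)} = \left(-11 + 84\right) \left(9 - 12 \left(- \frac{9}{-1}\right) - 5 \left(- \frac{9}{-1}\right)^{2}\right) = 73 \left(9 - 12 \left(\left(-9\right) \left(-1\right)\right) - 5 \left(\left(-9\right) \left(-1\right)\right)^{2}\right) = 73 \left(9 - 108 - 5 \cdot 9^{2}\right) = 73 \left(9 - 108 - 405\right) = 73 \left(-504\right) = -36792$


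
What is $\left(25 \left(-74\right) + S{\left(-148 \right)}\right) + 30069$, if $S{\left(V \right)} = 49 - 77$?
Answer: $28191$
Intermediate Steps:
$S{\left(V \right)} = -28$
$\left(25 \left(-74\right) + S{\left(-148 \right)}\right) + 30069 = \left(25 \left(-74\right) - 28\right) + 30069 = \left(-1850 - 28\right) + 30069 = -1878 + 30069 = 28191$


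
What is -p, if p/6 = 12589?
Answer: -75534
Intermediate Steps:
p = 75534 (p = 6*12589 = 75534)
-p = -1*75534 = -75534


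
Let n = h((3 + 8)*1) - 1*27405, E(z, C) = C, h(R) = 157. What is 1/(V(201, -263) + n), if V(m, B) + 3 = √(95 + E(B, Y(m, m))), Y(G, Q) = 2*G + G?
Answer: -27251/742616303 - √698/742616303 ≈ -3.6732e-5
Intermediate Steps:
Y(G, Q) = 3*G
V(m, B) = -3 + √(95 + 3*m)
n = -27248 (n = 157 - 1*27405 = 157 - 27405 = -27248)
1/(V(201, -263) + n) = 1/((-3 + √(95 + 3*201)) - 27248) = 1/((-3 + √(95 + 603)) - 27248) = 1/((-3 + √698) - 27248) = 1/(-27251 + √698)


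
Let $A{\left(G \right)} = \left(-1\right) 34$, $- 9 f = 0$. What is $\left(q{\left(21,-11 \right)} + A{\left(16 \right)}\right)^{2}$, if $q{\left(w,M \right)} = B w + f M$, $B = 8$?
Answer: $17956$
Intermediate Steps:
$f = 0$ ($f = \left(- \frac{1}{9}\right) 0 = 0$)
$A{\left(G \right)} = -34$
$q{\left(w,M \right)} = 8 w$ ($q{\left(w,M \right)} = 8 w + 0 M = 8 w + 0 = 8 w$)
$\left(q{\left(21,-11 \right)} + A{\left(16 \right)}\right)^{2} = \left(8 \cdot 21 - 34\right)^{2} = \left(168 - 34\right)^{2} = 134^{2} = 17956$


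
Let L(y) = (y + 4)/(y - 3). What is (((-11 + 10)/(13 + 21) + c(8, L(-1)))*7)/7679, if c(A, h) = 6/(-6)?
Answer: -35/37298 ≈ -0.00093839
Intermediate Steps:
L(y) = (4 + y)/(-3 + y)
c(A, h) = -1 (c(A, h) = 6*(-⅙) = -1)
(((-11 + 10)/(13 + 21) + c(8, L(-1)))*7)/7679 = (((-11 + 10)/(13 + 21) - 1)*7)/7679 = ((-1/34 - 1)*7)*(1/7679) = -35/34*7*(1/7679) = -245/34*1/7679 = -35/37298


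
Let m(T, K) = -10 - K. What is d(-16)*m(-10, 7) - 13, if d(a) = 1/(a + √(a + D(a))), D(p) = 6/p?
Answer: -26151/2179 + 34*I*√262/2179 ≈ -12.001 + 0.25256*I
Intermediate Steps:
d(a) = 1/(a + √(a + 6/a))
d(-16)*m(-10, 7) - 13 = (-10 - 1*7)/(-16 + √(-16 + 6/(-16))) - 13 = (-10 - 7)/(-16 + √(-16 + 6*(-1/16))) - 13 = -17/(-16 + √(-16 - 3/8)) - 13 = -17/(-16 + √(-131/8)) - 13 = -17/(-16 + I*√262/4) - 13 = -13 - 17/(-16 + I*√262/4)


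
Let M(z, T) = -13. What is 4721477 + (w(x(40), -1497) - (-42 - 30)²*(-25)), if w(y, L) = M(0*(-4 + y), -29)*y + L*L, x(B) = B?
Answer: 7091566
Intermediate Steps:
w(y, L) = L² - 13*y (w(y, L) = -13*y + L*L = -13*y + L² = L² - 13*y)
4721477 + (w(x(40), -1497) - (-42 - 30)²*(-25)) = 4721477 + (((-1497)² - 13*40) - (-42 - 30)²*(-25)) = 4721477 + ((2241009 - 520) - (-72)²*(-25)) = 4721477 + (2240489 - 5184*(-25)) = 4721477 + (2240489 - 1*(-129600)) = 4721477 + (2240489 + 129600) = 4721477 + 2370089 = 7091566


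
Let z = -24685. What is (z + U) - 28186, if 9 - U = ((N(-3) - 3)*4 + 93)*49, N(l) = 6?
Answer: -58007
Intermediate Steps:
U = -5136 (U = 9 - ((6 - 3)*4 + 93)*49 = 9 - (3*4 + 93)*49 = 9 - (12 + 93)*49 = 9 - 105*49 = 9 - 1*5145 = 9 - 5145 = -5136)
(z + U) - 28186 = (-24685 - 5136) - 28186 = -29821 - 28186 = -58007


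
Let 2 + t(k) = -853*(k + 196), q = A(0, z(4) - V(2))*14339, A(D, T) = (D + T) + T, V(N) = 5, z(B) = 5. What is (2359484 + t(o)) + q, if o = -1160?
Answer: 3181774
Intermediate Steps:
A(D, T) = D + 2*T
q = 0 (q = (0 + 2*(5 - 1*5))*14339 = (0 + 2*(5 - 5))*14339 = (0 + 2*0)*14339 = (0 + 0)*14339 = 0*14339 = 0)
t(k) = -167190 - 853*k (t(k) = -2 - 853*(k + 196) = -2 - 853*(196 + k) = -2 + (-167188 - 853*k) = -167190 - 853*k)
(2359484 + t(o)) + q = (2359484 + (-167190 - 853*(-1160))) + 0 = (2359484 + (-167190 + 989480)) + 0 = (2359484 + 822290) + 0 = 3181774 + 0 = 3181774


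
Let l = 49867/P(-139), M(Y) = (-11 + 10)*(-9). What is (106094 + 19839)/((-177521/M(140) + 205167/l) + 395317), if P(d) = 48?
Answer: 56519108199/168655647988 ≈ 0.33512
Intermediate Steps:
M(Y) = 9 (M(Y) = -1*(-9) = 9)
l = 49867/48 ≈ 1038.9
(106094 + 19839)/((-177521/M(140) + 205167/l) + 395317) = (106094 + 19839)/((-177521/9 + 205167/(49867/48)) + 395317) = 125933/((-177521*⅑ + 205167*(48/49867)) + 395317) = 125933/((-177521/9 + 9848016/49867) + 395317) = 125933/(-8763807563/448803 + 395317) = 125933/(168655647988/448803) = 125933*(448803/168655647988) = 56519108199/168655647988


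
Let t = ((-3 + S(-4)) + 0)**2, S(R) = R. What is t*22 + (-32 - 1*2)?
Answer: 1044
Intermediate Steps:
t = 49 (t = ((-3 - 4) + 0)**2 = (-7 + 0)**2 = (-7)**2 = 49)
t*22 + (-32 - 1*2) = 49*22 + (-32 - 1*2) = 1078 + (-32 - 2) = 1078 - 34 = 1044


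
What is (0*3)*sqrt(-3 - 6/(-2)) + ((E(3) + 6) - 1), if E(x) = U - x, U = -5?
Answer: -3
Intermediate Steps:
E(x) = -5 - x
(0*3)*sqrt(-3 - 6/(-2)) + ((E(3) + 6) - 1) = (0*3)*sqrt(-3 - 6/(-2)) + (((-5 - 1*3) + 6) - 1) = 0*sqrt(-3 - 6*(-1/2)) + (((-5 - 3) + 6) - 1) = 0*sqrt(-3 + 3) + ((-8 + 6) - 1) = 0*sqrt(0) + (-2 - 1) = 0*0 - 3 = 0 - 3 = -3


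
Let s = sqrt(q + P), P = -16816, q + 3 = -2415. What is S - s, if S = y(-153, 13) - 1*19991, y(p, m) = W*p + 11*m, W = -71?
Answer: -8985 - I*sqrt(19234) ≈ -8985.0 - 138.69*I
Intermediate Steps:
q = -2418 (q = -3 - 2415 = -2418)
y(p, m) = -71*p + 11*m
S = -8985 (S = (-71*(-153) + 11*13) - 1*19991 = (10863 + 143) - 19991 = 11006 - 19991 = -8985)
s = I*sqrt(19234) (s = sqrt(-2418 - 16816) = sqrt(-19234) = I*sqrt(19234) ≈ 138.69*I)
S - s = -8985 - I*sqrt(19234)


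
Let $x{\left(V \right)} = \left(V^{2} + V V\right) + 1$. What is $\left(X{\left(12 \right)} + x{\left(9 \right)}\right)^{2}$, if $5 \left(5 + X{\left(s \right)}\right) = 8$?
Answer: $\frac{636804}{25} \approx 25472.0$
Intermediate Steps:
$x{\left(V \right)} = 1 + 2 V^{2}$ ($x{\left(V \right)} = \left(V^{2} + V^{2}\right) + 1 = 2 V^{2} + 1 = 1 + 2 V^{2}$)
$X{\left(s \right)} = - \frac{17}{5}$ ($X{\left(s \right)} = -5 + \frac{1}{5} \cdot 8 = -5 + \frac{8}{5} = - \frac{17}{5}$)
$\left(X{\left(12 \right)} + x{\left(9 \right)}\right)^{2} = \left(- \frac{17}{5} + \left(1 + 2 \cdot 9^{2}\right)\right)^{2} = \left(- \frac{17}{5} + \left(1 + 2 \cdot 81\right)\right)^{2} = \left(- \frac{17}{5} + \left(1 + 162\right)\right)^{2} = \left(- \frac{17}{5} + 163\right)^{2} = \left(\frac{798}{5}\right)^{2} = \frac{636804}{25}$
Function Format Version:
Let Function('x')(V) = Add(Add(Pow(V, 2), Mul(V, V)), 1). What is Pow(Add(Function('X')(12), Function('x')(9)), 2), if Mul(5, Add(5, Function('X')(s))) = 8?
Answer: Rational(636804, 25) ≈ 25472.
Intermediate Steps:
Function('x')(V) = Add(1, Mul(2, Pow(V, 2))) (Function('x')(V) = Add(Add(Pow(V, 2), Pow(V, 2)), 1) = Add(Mul(2, Pow(V, 2)), 1) = Add(1, Mul(2, Pow(V, 2))))
Function('X')(s) = Rational(-17, 5) (Function('X')(s) = Add(-5, Mul(Rational(1, 5), 8)) = Add(-5, Rational(8, 5)) = Rational(-17, 5))
Pow(Add(Function('X')(12), Function('x')(9)), 2) = Pow(Add(Rational(-17, 5), Add(1, Mul(2, Pow(9, 2)))), 2) = Pow(Add(Rational(-17, 5), Add(1, Mul(2, 81))), 2) = Pow(Add(Rational(-17, 5), Add(1, 162)), 2) = Pow(Add(Rational(-17, 5), 163), 2) = Pow(Rational(798, 5), 2) = Rational(636804, 25)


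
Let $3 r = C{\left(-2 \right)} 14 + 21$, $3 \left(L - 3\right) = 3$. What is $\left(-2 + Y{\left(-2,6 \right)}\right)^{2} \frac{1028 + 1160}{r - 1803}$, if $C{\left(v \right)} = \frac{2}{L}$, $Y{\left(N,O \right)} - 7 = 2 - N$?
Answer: $- \frac{531684}{5381} \approx -98.808$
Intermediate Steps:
$Y{\left(N,O \right)} = 9 - N$ ($Y{\left(N,O \right)} = 7 - \left(-2 + N\right) = 9 - N$)
$L = 4$ ($L = 3 + \frac{1}{3} \cdot 3 = 3 + 1 = 4$)
$C{\left(v \right)} = \frac{1}{2}$ ($C{\left(v \right)} = \frac{2}{4} = 2 \cdot \frac{1}{4} = \frac{1}{2}$)
$r = \frac{28}{3}$ ($r = \frac{\frac{1}{2} \cdot 14 + 21}{3} = \frac{7 + 21}{3} = \frac{1}{3} \cdot 28 = \frac{28}{3} \approx 9.3333$)
$\left(-2 + Y{\left(-2,6 \right)}\right)^{2} \frac{1028 + 1160}{r - 1803} = \left(-2 + \left(9 - -2\right)\right)^{2} \frac{1028 + 1160}{\frac{28}{3} - 1803} = \left(-2 + \left(9 + 2\right)\right)^{2} \frac{2188}{- \frac{5381}{3}} = \left(-2 + 11\right)^{2} \cdot 2188 \left(- \frac{3}{5381}\right) = 9^{2} \left(- \frac{6564}{5381}\right) = 81 \left(- \frac{6564}{5381}\right) = - \frac{531684}{5381}$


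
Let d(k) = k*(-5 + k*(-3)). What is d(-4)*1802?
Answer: -50456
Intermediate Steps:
d(k) = k*(-5 - 3*k)
d(-4)*1802 = -1*(-4)*(5 + 3*(-4))*1802 = -1*(-4)*(5 - 12)*1802 = -1*(-4)*(-7)*1802 = -28*1802 = -50456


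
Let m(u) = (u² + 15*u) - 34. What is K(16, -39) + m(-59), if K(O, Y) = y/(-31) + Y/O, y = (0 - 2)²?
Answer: 1269479/496 ≈ 2559.4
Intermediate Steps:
y = 4 (y = (-2)² = 4)
m(u) = -34 + u² + 15*u
K(O, Y) = -4/31 + Y/O (K(O, Y) = 4/(-31) + Y/O = 4*(-1/31) + Y/O = -4/31 + Y/O)
K(16, -39) + m(-59) = (-4/31 - 39/16) + (-34 + (-59)² + 15*(-59)) = (-4/31 - 39*1/16) + (-34 + 3481 - 885) = (-4/31 - 39/16) + 2562 = -1273/496 + 2562 = 1269479/496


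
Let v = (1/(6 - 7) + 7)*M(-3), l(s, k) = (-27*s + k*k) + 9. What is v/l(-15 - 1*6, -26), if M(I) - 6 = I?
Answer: 9/626 ≈ 0.014377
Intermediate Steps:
M(I) = 6 + I
l(s, k) = 9 + k**2 - 27*s (l(s, k) = (-27*s + k**2) + 9 = (k**2 - 27*s) + 9 = 9 + k**2 - 27*s)
v = 18 (v = (1/(6 - 7) + 7)*(6 - 3) = (1/(-1) + 7)*3 = (-1 + 7)*3 = 6*3 = 18)
v/l(-15 - 1*6, -26) = 18/(9 + (-26)**2 - 27*(-15 - 1*6)) = 18/(9 + 676 - 27*(-15 - 6)) = 18/(9 + 676 - 27*(-21)) = 18/(9 + 676 + 567) = 18/1252 = 18*(1/1252) = 9/626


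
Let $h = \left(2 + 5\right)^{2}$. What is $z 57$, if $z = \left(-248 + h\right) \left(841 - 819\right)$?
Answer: $-249546$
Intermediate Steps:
$h = 49$ ($h = 7^{2} = 49$)
$z = -4378$ ($z = \left(-248 + 49\right) \left(841 - 819\right) = \left(-199\right) 22 = -4378$)
$z 57 = \left(-4378\right) 57 = -249546$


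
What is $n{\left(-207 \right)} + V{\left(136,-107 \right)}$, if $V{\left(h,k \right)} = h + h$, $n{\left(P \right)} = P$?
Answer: $65$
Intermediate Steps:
$V{\left(h,k \right)} = 2 h$
$n{\left(-207 \right)} + V{\left(136,-107 \right)} = -207 + 2 \cdot 136 = -207 + 272 = 65$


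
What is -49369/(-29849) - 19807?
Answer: -591169774/29849 ≈ -19805.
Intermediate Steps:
-49369/(-29849) - 19807 = -49369*(-1/29849) - 19807 = 49369/29849 - 19807 = -591169774/29849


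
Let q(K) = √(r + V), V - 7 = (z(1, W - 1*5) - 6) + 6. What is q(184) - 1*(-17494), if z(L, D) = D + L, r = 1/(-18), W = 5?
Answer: 17494 + √286/6 ≈ 17497.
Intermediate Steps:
r = -1/18 ≈ -0.055556
V = 8 (V = 7 + ((((5 - 1*5) + 1) - 6) + 6) = 7 + ((((5 - 5) + 1) - 6) + 6) = 7 + (((0 + 1) - 6) + 6) = 7 + ((1 - 6) + 6) = 7 + (-5 + 6) = 7 + 1 = 8)
q(K) = √286/6 (q(K) = √(-1/18 + 8) = √(143/18) = √286/6)
q(184) - 1*(-17494) = √286/6 - 1*(-17494) = √286/6 + 17494 = 17494 + √286/6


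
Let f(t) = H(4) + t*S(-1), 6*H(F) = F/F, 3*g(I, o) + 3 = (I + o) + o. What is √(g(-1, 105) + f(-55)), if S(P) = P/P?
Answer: √498/6 ≈ 3.7193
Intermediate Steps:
S(P) = 1
g(I, o) = -1 + I/3 + 2*o/3 (g(I, o) = -1 + ((I + o) + o)/3 = -1 + (I + 2*o)/3 = -1 + (I/3 + 2*o/3) = -1 + I/3 + 2*o/3)
H(F) = ⅙ (H(F) = (F/F)/6 = (⅙)*1 = ⅙)
f(t) = ⅙ + t (f(t) = ⅙ + t*1 = ⅙ + t)
√(g(-1, 105) + f(-55)) = √((-1 + (⅓)*(-1) + (⅔)*105) + (⅙ - 55)) = √((-1 - ⅓ + 70) - 329/6) = √(206/3 - 329/6) = √(83/6) = √498/6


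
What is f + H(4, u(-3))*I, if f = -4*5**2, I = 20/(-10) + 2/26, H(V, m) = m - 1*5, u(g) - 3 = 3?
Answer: -1325/13 ≈ -101.92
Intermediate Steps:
u(g) = 6 (u(g) = 3 + 3 = 6)
H(V, m) = -5 + m (H(V, m) = m - 5 = -5 + m)
I = -25/13 (I = 20*(-1/10) + 2*(1/26) = -2 + 1/13 = -25/13 ≈ -1.9231)
f = -100 (f = -4*25 = -100)
f + H(4, u(-3))*I = -100 + (-5 + 6)*(-25/13) = -100 + 1*(-25/13) = -100 - 25/13 = -1325/13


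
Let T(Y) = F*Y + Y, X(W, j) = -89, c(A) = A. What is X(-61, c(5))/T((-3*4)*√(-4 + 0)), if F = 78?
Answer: -89*I/1896 ≈ -0.046941*I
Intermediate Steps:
T(Y) = 79*Y (T(Y) = 78*Y + Y = 79*Y)
X(-61, c(5))/T((-3*4)*√(-4 + 0)) = -89*(-1/(948*√(-4 + 0))) = -89*I/1896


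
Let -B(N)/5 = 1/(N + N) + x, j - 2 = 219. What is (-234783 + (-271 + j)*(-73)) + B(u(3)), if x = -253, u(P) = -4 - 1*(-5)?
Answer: -459741/2 ≈ -2.2987e+5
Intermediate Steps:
j = 221 (j = 2 + 219 = 221)
u(P) = 1 (u(P) = -4 + 5 = 1)
B(N) = 1265 - 5/(2*N) (B(N) = -5*(1/(N + N) - 253) = -5*(1/(2*N) - 253) = -5*(-253 + 1/(2*N)) = 1265 - 5/(2*N))
(-234783 + (-271 + j)*(-73)) + B(u(3)) = (-234783 + (-271 + 221)*(-73)) + (1265 - 5/2/1) = (-234783 - 50*(-73)) + (1265 - 5/2*1) = (-234783 + 3650) + (1265 - 5/2) = -231133 + 2525/2 = -459741/2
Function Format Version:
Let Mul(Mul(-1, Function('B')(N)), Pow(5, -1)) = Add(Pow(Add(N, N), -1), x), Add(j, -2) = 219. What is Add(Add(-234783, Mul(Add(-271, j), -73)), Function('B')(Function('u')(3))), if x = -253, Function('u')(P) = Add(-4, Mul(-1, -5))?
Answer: Rational(-459741, 2) ≈ -2.2987e+5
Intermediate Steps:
j = 221 (j = Add(2, 219) = 221)
Function('u')(P) = 1 (Function('u')(P) = Add(-4, 5) = 1)
Function('B')(N) = Add(1265, Mul(Rational(-5, 2), Pow(N, -1))) (Function('B')(N) = Mul(-5, Add(Pow(Add(N, N), -1), -253)) = Mul(-5, Add(Pow(Mul(2, N), -1), -253)) = Mul(-5, Add(Mul(Rational(1, 2), Pow(N, -1)), -253)) = Mul(-5, Add(-253, Mul(Rational(1, 2), Pow(N, -1)))) = Add(1265, Mul(Rational(-5, 2), Pow(N, -1))))
Add(Add(-234783, Mul(Add(-271, j), -73)), Function('B')(Function('u')(3))) = Add(Add(-234783, Mul(Add(-271, 221), -73)), Add(1265, Mul(Rational(-5, 2), Pow(1, -1)))) = Add(Add(-234783, Mul(-50, -73)), Add(1265, Mul(Rational(-5, 2), 1))) = Add(Add(-234783, 3650), Add(1265, Rational(-5, 2))) = Add(-231133, Rational(2525, 2)) = Rational(-459741, 2)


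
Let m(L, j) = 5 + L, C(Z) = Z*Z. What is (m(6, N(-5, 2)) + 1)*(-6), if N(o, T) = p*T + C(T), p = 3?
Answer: -72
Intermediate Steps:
C(Z) = Z²
N(o, T) = T² + 3*T (N(o, T) = 3*T + T² = T² + 3*T)
(m(6, N(-5, 2)) + 1)*(-6) = ((5 + 6) + 1)*(-6) = (11 + 1)*(-6) = 12*(-6) = -72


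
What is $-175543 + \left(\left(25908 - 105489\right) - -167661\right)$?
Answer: $-87463$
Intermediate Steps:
$-175543 + \left(\left(25908 - 105489\right) - -167661\right) = -175543 + \left(\left(25908 - 105489\right) + 167661\right) = -175543 + \left(-79581 + 167661\right) = -175543 + 88080 = -87463$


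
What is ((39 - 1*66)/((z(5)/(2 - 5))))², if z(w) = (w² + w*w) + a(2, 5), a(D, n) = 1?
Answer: 729/289 ≈ 2.5225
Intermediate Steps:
z(w) = 1 + 2*w² (z(w) = (w² + w*w) + 1 = (w² + w²) + 1 = 2*w² + 1 = 1 + 2*w²)
((39 - 1*66)/((z(5)/(2 - 5))))² = ((39 - 1*66)/(((1 + 2*5²)/(2 - 5))))² = ((39 - 66)/(((1 + 2*25)/(-3))))² = (-27*(-3/(1 + 50)))² = (-27/(51*(-⅓)))² = (-27/(-17))² = (-27*(-1/17))² = (27/17)² = 729/289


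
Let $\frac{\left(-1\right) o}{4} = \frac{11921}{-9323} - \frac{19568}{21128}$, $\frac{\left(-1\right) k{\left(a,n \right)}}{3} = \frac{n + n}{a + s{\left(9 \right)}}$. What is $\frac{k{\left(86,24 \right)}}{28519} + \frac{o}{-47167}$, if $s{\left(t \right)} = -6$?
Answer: $- \frac{2179820482571}{8715916005868405} \approx -0.0002501$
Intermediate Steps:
$k{\left(a,n \right)} = - \frac{6 n}{-6 + a}$ ($k{\left(a,n \right)} = - 3 \frac{n + n}{a - 6} = - 3 \frac{2 n}{-6 + a} = - \frac{6 n}{-6 + a}$)
$o = \frac{217149676}{24622043}$ ($o = - 4 \left(\frac{11921}{-9323} - \frac{19568}{21128}\right) = - 4 \left(11921 \left(- \frac{1}{9323}\right) - \frac{2446}{2641}\right) = - 4 \left(- \frac{11921}{9323} - \frac{2446}{2641}\right) = \left(-4\right) \left(- \frac{54287419}{24622043}\right) = \frac{217149676}{24622043} \approx 8.8193$)
$\frac{k{\left(86,24 \right)}}{28519} + \frac{o}{-47167} = \frac{\left(-6\right) 24 \frac{1}{-6 + 86}}{28519} + \frac{217149676}{24622043 \left(-47167\right)} = \left(-6\right) 24 \cdot \frac{1}{80} \cdot \frac{1}{28519} + \frac{217149676}{24622043} \left(- \frac{1}{47167}\right) = \left(-6\right) 24 \cdot \frac{1}{80} \cdot \frac{1}{28519} - \frac{217149676}{1161347902181} = \left(- \frac{9}{5}\right) \frac{1}{28519} - \frac{217149676}{1161347902181} = - \frac{9}{142595} - \frac{217149676}{1161347902181} = - \frac{2179820482571}{8715916005868405}$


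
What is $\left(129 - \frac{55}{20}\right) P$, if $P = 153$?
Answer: $\frac{77265}{4} \approx 19316.0$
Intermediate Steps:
$\left(129 - \frac{55}{20}\right) P = \left(129 - \frac{55}{20}\right) 153 = \left(129 - \frac{11}{4}\right) 153 = \frac{505}{4} \cdot 153 = \frac{77265}{4}$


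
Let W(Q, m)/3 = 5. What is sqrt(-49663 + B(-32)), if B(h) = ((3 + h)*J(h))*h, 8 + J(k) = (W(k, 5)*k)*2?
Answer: I*sqrt(947967) ≈ 973.64*I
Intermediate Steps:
W(Q, m) = 15 (W(Q, m) = 3*5 = 15)
J(k) = -8 + 30*k (J(k) = -8 + (15*k)*2 = -8 + 30*k)
B(h) = h*(-8 + 30*h)*(3 + h) (B(h) = ((3 + h)*(-8 + 30*h))*h = ((-8 + 30*h)*(3 + h))*h = h*(-8 + 30*h)*(3 + h))
sqrt(-49663 + B(-32)) = sqrt(-49663 + 2*(-32)*(-4 + 15*(-32))*(3 - 32)) = sqrt(-49663 + 2*(-32)*(-4 - 480)*(-29)) = sqrt(-49663 + 2*(-32)*(-484)*(-29)) = sqrt(-49663 - 898304) = sqrt(-947967) = I*sqrt(947967)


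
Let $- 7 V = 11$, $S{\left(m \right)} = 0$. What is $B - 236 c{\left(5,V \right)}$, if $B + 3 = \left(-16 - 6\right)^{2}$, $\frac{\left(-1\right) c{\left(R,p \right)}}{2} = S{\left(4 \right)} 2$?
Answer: $481$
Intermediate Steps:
$V = - \frac{11}{7}$ ($V = \left(- \frac{1}{7}\right) 11 = - \frac{11}{7} \approx -1.5714$)
$c{\left(R,p \right)} = 0$ ($c{\left(R,p \right)} = - 2 \cdot 0 \cdot 2 = \left(-2\right) 0 = 0$)
$B = 481$ ($B = -3 + \left(-16 - 6\right)^{2} = -3 + \left(-22\right)^{2} = -3 + 484 = 481$)
$B - 236 c{\left(5,V \right)} = 481 - 0 = 481 + 0 = 481$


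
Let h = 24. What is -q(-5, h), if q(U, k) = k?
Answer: -24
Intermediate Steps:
-q(-5, h) = -1*24 = -24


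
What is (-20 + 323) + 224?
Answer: 527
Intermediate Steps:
(-20 + 323) + 224 = 303 + 224 = 527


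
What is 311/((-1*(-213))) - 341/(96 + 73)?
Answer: -20074/35997 ≈ -0.55766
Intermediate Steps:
311/((-1*(-213))) - 341/(96 + 73) = 311/213 - 341/169 = -20074/35997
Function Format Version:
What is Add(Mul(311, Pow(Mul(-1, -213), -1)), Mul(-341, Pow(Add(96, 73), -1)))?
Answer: Rational(-20074, 35997) ≈ -0.55766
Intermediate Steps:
Add(Mul(311, Pow(Mul(-1, -213), -1)), Mul(-341, Pow(Add(96, 73), -1))) = Add(Mul(311, Pow(213, -1)), Mul(-341, Pow(169, -1))) = Add(Mul(311, Rational(1, 213)), Mul(-341, Rational(1, 169))) = Add(Rational(311, 213), Rational(-341, 169)) = Rational(-20074, 35997)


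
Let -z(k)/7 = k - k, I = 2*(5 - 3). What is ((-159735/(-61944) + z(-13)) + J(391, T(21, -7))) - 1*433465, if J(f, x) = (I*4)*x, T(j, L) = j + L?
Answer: -8945506923/20648 ≈ -4.3324e+5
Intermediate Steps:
T(j, L) = L + j
I = 4 (I = 2*2 = 4)
J(f, x) = 16*x (J(f, x) = (4*4)*x = 16*x)
z(k) = 0 (z(k) = -7*(k - k) = -7*0 = 0)
((-159735/(-61944) + z(-13)) + J(391, T(21, -7))) - 1*433465 = ((-159735/(-61944) + 0) + 16*(-7 + 21)) - 1*433465 = ((-159735*(-1/61944) + 0) + 16*14) - 433465 = ((53245/20648 + 0) + 224) - 433465 = (53245/20648 + 224) - 433465 = 4678397/20648 - 433465 = -8945506923/20648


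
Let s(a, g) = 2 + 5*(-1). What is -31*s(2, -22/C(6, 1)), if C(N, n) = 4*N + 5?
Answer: 93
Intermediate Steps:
C(N, n) = 5 + 4*N
s(a, g) = -3 (s(a, g) = 2 - 5 = -3)
-31*s(2, -22/C(6, 1)) = -31*(-3) = 93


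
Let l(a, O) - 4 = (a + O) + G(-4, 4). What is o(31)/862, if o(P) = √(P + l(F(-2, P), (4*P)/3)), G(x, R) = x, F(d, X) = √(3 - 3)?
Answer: √651/2586 ≈ 0.0098665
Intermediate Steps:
F(d, X) = 0 (F(d, X) = √0 = 0)
l(a, O) = O + a (l(a, O) = 4 + ((a + O) - 4) = 4 + ((O + a) - 4) = 4 + (-4 + O + a) = O + a)
o(P) = √21*√P/3 (o(P) = √(P + ((4*P)/3 + 0)) = √(P + ((4*P)*(⅓) + 0)) = √(P + (4*P/3 + 0)) = √(P + 4*P/3) = √(7*P/3) = √21*√P/3)
o(31)/862 = (√21*√31/3)/862 = (√651/3)*(1/862) = √651/2586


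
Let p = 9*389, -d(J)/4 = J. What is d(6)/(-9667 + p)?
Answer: 12/3083 ≈ 0.0038923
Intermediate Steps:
d(J) = -4*J
p = 3501
d(6)/(-9667 + p) = (-4*6)/(-9667 + 3501) = -24/(-6166) = -24*(-1/6166) = 12/3083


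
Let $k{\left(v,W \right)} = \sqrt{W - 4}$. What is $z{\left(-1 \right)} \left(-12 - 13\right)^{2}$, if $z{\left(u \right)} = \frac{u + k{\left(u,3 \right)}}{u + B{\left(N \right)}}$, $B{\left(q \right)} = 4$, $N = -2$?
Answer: $- \frac{625}{3} + \frac{625 i}{3} \approx -208.33 + 208.33 i$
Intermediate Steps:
$k{\left(v,W \right)} = \sqrt{-4 + W}$
$z{\left(u \right)} = \frac{i + u}{4 + u}$ ($z{\left(u \right)} = \frac{u + \sqrt{-4 + 3}}{u + 4} = \frac{u + \sqrt{-1}}{4 + u} = \frac{u + i}{4 + u} = \frac{i + u}{4 + u}$)
$z{\left(-1 \right)} \left(-12 - 13\right)^{2} = \frac{i - 1}{4 - 1} \left(-12 - 13\right)^{2} = \frac{-1 + i}{3} \left(-25\right)^{2} = \frac{-1 + i}{3} \cdot 625 = \left(- \frac{1}{3} + \frac{i}{3}\right) 625 = - \frac{625}{3} + \frac{625 i}{3}$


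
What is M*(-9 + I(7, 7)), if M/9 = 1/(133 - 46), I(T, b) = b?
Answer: -6/29 ≈ -0.20690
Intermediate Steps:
M = 3/29 (M = 9/(133 - 46) = 9/87 = 9*(1/87) = 3/29 ≈ 0.10345)
M*(-9 + I(7, 7)) = 3*(-9 + 7)/29 = (3/29)*(-2) = -6/29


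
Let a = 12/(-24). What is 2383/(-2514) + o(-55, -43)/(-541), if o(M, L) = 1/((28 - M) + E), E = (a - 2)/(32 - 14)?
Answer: -3845783053/4057100742 ≈ -0.94791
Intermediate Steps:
a = -1/2 (a = 12*(-1/24) = -1/2 ≈ -0.50000)
E = -5/36 (E = (-1/2 - 2)/(32 - 14) = -5/2/18 = -5/2*1/18 = -5/36 ≈ -0.13889)
o(M, L) = 1/(1003/36 - M) (o(M, L) = 1/((28 - M) - 5/36) = 1/(1003/36 - M))
2383/(-2514) + o(-55, -43)/(-541) = 2383/(-2514) - 36/(-1003 + 36*(-55))/(-541) = 2383*(-1/2514) - 36/(-1003 - 1980)*(-1/541) = -2383/2514 - 36/(-2983)*(-1/541) = -2383/2514 - 36*(-1/2983)*(-1/541) = -2383/2514 + (36/2983)*(-1/541) = -2383/2514 - 36/1613803 = -3845783053/4057100742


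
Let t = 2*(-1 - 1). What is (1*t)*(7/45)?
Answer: -28/45 ≈ -0.62222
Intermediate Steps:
t = -4 (t = 2*(-2) = -4)
(1*t)*(7/45) = (1*(-4))*(7/45) = -28/45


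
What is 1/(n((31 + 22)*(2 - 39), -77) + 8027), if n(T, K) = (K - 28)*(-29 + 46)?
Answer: 1/6242 ≈ 0.00016021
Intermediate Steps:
n(T, K) = -476 + 17*K (n(T, K) = (-28 + K)*17 = -476 + 17*K)
1/(n((31 + 22)*(2 - 39), -77) + 8027) = 1/((-476 + 17*(-77)) + 8027) = 1/((-476 - 1309) + 8027) = 1/(-1785 + 8027) = 1/6242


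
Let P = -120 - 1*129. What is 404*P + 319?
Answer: -100277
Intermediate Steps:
P = -249 (P = -120 - 129 = -249)
404*P + 319 = 404*(-249) + 319 = -100596 + 319 = -100277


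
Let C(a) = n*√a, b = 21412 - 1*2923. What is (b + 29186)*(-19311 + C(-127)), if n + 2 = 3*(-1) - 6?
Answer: -920651925 - 524425*I*√127 ≈ -9.2065e+8 - 5.91e+6*I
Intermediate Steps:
b = 18489 (b = 21412 - 2923 = 18489)
n = -11 (n = -2 + (3*(-1) - 6) = -2 + (-3 - 6) = -2 - 9 = -11)
C(a) = -11*√a
(b + 29186)*(-19311 + C(-127)) = (18489 + 29186)*(-19311 - 11*I*√127) = 47675*(-19311 - 11*I*√127) = -920651925 - 524425*I*√127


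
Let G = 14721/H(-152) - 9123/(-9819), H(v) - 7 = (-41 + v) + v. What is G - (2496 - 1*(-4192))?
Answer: -7445914487/1106274 ≈ -6730.6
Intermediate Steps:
H(v) = -34 + 2*v (H(v) = 7 + ((-41 + v) + v) = 7 + (-41 + 2*v) = -34 + 2*v)
G = -47153975/1106274 (G = 14721/(-34 + 2*(-152)) - 9123/(-9819) = 14721/(-34 - 304) - 9123*(-1/9819) = 14721/(-338) + 3041/3273 = 14721*(-1/338) + 3041/3273 = -14721/338 + 3041/3273 = -47153975/1106274 ≈ -42.624)
G - (2496 - 1*(-4192)) = -47153975/1106274 - (2496 - 1*(-4192)) = -47153975/1106274 - (2496 + 4192) = -47153975/1106274 - 1*6688 = -47153975/1106274 - 6688 = -7445914487/1106274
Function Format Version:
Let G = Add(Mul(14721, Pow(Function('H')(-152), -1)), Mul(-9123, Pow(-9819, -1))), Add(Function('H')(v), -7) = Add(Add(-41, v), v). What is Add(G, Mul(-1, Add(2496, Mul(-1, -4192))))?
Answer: Rational(-7445914487, 1106274) ≈ -6730.6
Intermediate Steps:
Function('H')(v) = Add(-34, Mul(2, v)) (Function('H')(v) = Add(7, Add(Add(-41, v), v)) = Add(7, Add(-41, Mul(2, v))) = Add(-34, Mul(2, v)))
G = Rational(-47153975, 1106274) (G = Add(Mul(14721, Pow(Add(-34, Mul(2, -152)), -1)), Mul(-9123, Pow(-9819, -1))) = Add(Mul(14721, Pow(Add(-34, -304), -1)), Mul(-9123, Rational(-1, 9819))) = Add(Mul(14721, Pow(-338, -1)), Rational(3041, 3273)) = Add(Mul(14721, Rational(-1, 338)), Rational(3041, 3273)) = Add(Rational(-14721, 338), Rational(3041, 3273)) = Rational(-47153975, 1106274) ≈ -42.624)
Add(G, Mul(-1, Add(2496, Mul(-1, -4192)))) = Add(Rational(-47153975, 1106274), Mul(-1, Add(2496, Mul(-1, -4192)))) = Add(Rational(-47153975, 1106274), Mul(-1, Add(2496, 4192))) = Add(Rational(-47153975, 1106274), Mul(-1, 6688)) = Add(Rational(-47153975, 1106274), -6688) = Rational(-7445914487, 1106274)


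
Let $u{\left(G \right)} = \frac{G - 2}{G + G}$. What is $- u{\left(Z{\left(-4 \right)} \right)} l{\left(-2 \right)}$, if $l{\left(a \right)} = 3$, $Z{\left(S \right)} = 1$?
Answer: $\frac{3}{2} \approx 1.5$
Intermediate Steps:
$u{\left(G \right)} = \frac{-2 + G}{2 G}$
$- u{\left(Z{\left(-4 \right)} \right)} l{\left(-2 \right)} = - \frac{-2 + 1}{2 \cdot 1} \cdot 3 = - \frac{1 \left(-1\right)}{2} \cdot 3 = \left(-1\right) \left(- \frac{1}{2}\right) 3 = \frac{1}{2} \cdot 3 = \frac{3}{2}$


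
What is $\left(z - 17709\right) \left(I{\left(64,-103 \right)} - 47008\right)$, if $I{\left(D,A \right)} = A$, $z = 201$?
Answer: $824819388$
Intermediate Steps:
$\left(z - 17709\right) \left(I{\left(64,-103 \right)} - 47008\right) = \left(201 - 17709\right) \left(-103 - 47008\right) = \left(-17508\right) \left(-47111\right) = 824819388$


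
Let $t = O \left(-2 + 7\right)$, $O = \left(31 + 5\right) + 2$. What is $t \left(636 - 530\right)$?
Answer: $20140$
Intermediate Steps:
$O = 38$ ($O = 36 + 2 = 38$)
$t = 190$ ($t = 38 \left(-2 + 7\right) = 38 \cdot 5 = 190$)
$t \left(636 - 530\right) = 190 \left(636 - 530\right) = 190 \cdot 106 = 20140$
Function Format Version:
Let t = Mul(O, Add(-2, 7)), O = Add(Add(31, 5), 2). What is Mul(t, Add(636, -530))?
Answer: 20140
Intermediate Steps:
O = 38 (O = Add(36, 2) = 38)
t = 190 (t = Mul(38, Add(-2, 7)) = Mul(38, 5) = 190)
Mul(t, Add(636, -530)) = Mul(190, Add(636, -530)) = Mul(190, 106) = 20140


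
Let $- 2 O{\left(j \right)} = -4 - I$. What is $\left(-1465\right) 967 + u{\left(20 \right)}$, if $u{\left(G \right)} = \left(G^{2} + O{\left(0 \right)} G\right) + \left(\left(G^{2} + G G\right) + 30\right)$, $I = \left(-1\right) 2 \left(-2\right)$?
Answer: $-1415345$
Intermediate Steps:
$I = 4$ ($I = \left(-2\right) \left(-2\right) = 4$)
$O{\left(j \right)} = 4$ ($O{\left(j \right)} = - \frac{-4 - 4}{2} = \left(- \frac{1}{2}\right) \left(-8\right) = 4$)
$u{\left(G \right)} = 30 + 3 G^{2} + 4 G$ ($u{\left(G \right)} = \left(G^{2} + 4 G\right) + \left(\left(G^{2} + G G\right) + 30\right) = \left(G^{2} + 4 G\right) + \left(\left(G^{2} + G^{2}\right) + 30\right) = \left(G^{2} + 4 G\right) + \left(2 G^{2} + 30\right) = \left(G^{2} + 4 G\right) + \left(30 + 2 G^{2}\right) = 30 + 3 G^{2} + 4 G$)
$\left(-1465\right) 967 + u{\left(20 \right)} = \left(-1465\right) 967 + \left(30 + 3 \cdot 20^{2} + 4 \cdot 20\right) = -1416655 + \left(30 + 3 \cdot 400 + 80\right) = -1416655 + \left(30 + 1200 + 80\right) = -1416655 + 1310 = -1415345$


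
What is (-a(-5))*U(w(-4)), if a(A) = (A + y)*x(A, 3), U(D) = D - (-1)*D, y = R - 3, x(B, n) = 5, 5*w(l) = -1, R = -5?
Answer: -26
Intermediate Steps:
w(l) = -1/5 (w(l) = (1/5)*(-1) = -1/5)
y = -8 (y = -5 - 3 = -8)
U(D) = 2*D (U(D) = D + D = 2*D)
a(A) = -40 + 5*A (a(A) = (A - 8)*5 = (-8 + A)*5 = -40 + 5*A)
(-a(-5))*U(w(-4)) = (-(-40 + 5*(-5)))*(2*(-1/5)) = -(-40 - 25)*(-2/5) = -1*(-65)*(-2/5) = 65*(-2/5) = -26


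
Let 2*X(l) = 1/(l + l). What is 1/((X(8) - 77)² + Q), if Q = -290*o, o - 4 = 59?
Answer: -1024/12642111 ≈ -8.0999e-5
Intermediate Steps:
o = 63 (o = 4 + 59 = 63)
X(l) = 1/(4*l) (X(l) = 1/(2*(l + l)) = 1/(2*((2*l))) = (1/(2*l))/2 = 1/(4*l))
Q = -18270 (Q = -290*63 = -18270)
1/((X(8) - 77)² + Q) = 1/(((¼)/8 - 77)² - 18270) = 1/(((¼)*(⅛) - 77)² - 18270) = 1/((1/32 - 77)² - 18270) = 1/((-2463/32)² - 18270) = 1/(6066369/1024 - 18270) = 1/(-12642111/1024) = -1024/12642111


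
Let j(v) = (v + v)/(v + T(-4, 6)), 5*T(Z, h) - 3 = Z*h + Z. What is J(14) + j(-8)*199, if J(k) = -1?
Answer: 3171/13 ≈ 243.92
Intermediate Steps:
T(Z, h) = 3/5 + Z/5 + Z*h/5 (T(Z, h) = 3/5 + (Z*h + Z)/5 = 3/5 + (Z + Z*h)/5 = 3/5 + (Z/5 + Z*h/5) = 3/5 + Z/5 + Z*h/5)
j(v) = 2*v/(-5 + v) (j(v) = (v + v)/(v + (3/5 + (1/5)*(-4) + (1/5)*(-4)*6)) = (2*v)/(v + (3/5 - 4/5 - 24/5)) = (2*v)/(v - 5) = (2*v)/(-5 + v) = 2*v/(-5 + v))
J(14) + j(-8)*199 = -1 + (2*(-8)/(-5 - 8))*199 = -1 + (2*(-8)/(-13))*199 = -1 + (2*(-8)*(-1/13))*199 = -1 + (16/13)*199 = -1 + 3184/13 = 3171/13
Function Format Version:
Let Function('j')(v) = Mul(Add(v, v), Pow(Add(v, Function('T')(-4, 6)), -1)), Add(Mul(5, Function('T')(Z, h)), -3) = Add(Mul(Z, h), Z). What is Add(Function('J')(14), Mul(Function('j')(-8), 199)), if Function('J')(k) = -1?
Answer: Rational(3171, 13) ≈ 243.92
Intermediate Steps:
Function('T')(Z, h) = Add(Rational(3, 5), Mul(Rational(1, 5), Z), Mul(Rational(1, 5), Z, h)) (Function('T')(Z, h) = Add(Rational(3, 5), Mul(Rational(1, 5), Add(Mul(Z, h), Z))) = Add(Rational(3, 5), Mul(Rational(1, 5), Add(Z, Mul(Z, h)))) = Add(Rational(3, 5), Add(Mul(Rational(1, 5), Z), Mul(Rational(1, 5), Z, h))) = Add(Rational(3, 5), Mul(Rational(1, 5), Z), Mul(Rational(1, 5), Z, h)))
Function('j')(v) = Mul(2, v, Pow(Add(-5, v), -1)) (Function('j')(v) = Mul(Add(v, v), Pow(Add(v, Add(Rational(3, 5), Mul(Rational(1, 5), -4), Mul(Rational(1, 5), -4, 6))), -1)) = Mul(Mul(2, v), Pow(Add(v, Add(Rational(3, 5), Rational(-4, 5), Rational(-24, 5))), -1)) = Mul(Mul(2, v), Pow(Add(v, -5), -1)) = Mul(Mul(2, v), Pow(Add(-5, v), -1)) = Mul(2, v, Pow(Add(-5, v), -1)))
Add(Function('J')(14), Mul(Function('j')(-8), 199)) = Add(-1, Mul(Mul(2, -8, Pow(Add(-5, -8), -1)), 199)) = Add(-1, Mul(Mul(2, -8, Pow(-13, -1)), 199)) = Add(-1, Mul(Mul(2, -8, Rational(-1, 13)), 199)) = Add(-1, Mul(Rational(16, 13), 199)) = Add(-1, Rational(3184, 13)) = Rational(3171, 13)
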